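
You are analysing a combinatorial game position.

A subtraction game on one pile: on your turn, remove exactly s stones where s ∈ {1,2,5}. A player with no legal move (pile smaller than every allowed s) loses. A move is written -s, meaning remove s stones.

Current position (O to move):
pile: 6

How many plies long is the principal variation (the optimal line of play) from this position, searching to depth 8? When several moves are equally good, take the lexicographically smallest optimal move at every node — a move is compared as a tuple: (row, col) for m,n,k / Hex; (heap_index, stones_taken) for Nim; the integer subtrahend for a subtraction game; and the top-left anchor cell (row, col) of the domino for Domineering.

[6] O move#1: -1:-1/5*, -2:-1/4, -5:-1/1
[5] X move#2: -1:-1/4, -2:+1/3*, -5:+1/0
[3] O move#3: -1:-1/2*, -2:-1/1
[2] X move#4: -1:-1/1, -2:+1/0*
[0] end (terminal -1, O#5); searched 6 to 8

PV length from [6]: 4 plies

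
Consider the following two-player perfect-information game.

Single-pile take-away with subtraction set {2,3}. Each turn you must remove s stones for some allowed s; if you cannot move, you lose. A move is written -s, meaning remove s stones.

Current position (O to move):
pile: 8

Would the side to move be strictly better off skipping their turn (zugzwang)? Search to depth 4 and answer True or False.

zugzwang(8, O) = False

p1 O@[8]: -2[6]+1* -3[5]+1
p2 X@[6]: -2[4]-1* -3[3]-1
p3 O@[4]: -2[2]-1 -3[1]+1*
p4 X@[1] terminal -1; root [8] d4
if O skipped the turn, X would face:
~ p1 X@[8]: -2[6]+1* -3[5]+1
~ p2 O@[6]: -2[4]-1* -3[3]-1
~ p3 X@[4]: -2[2]-1 -3[1]+1*
~ p4 O@[1] terminal -1; root [8] d4
compare (O): move=+1 vs pass=-1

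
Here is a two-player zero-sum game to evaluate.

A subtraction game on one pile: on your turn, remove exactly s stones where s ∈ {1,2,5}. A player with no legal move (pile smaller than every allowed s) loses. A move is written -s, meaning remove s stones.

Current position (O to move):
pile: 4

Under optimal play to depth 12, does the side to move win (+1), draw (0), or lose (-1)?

value(4, O) = +1

[4] O move#1: -1:+1/3*, -2:-1/2
[3] X move#2: -1:-1/2*, -2:-1/1
[2] O move#3: -1:-1/1, -2:+1/0*
[0] end (terminal -1, X#4); searched 4 to 12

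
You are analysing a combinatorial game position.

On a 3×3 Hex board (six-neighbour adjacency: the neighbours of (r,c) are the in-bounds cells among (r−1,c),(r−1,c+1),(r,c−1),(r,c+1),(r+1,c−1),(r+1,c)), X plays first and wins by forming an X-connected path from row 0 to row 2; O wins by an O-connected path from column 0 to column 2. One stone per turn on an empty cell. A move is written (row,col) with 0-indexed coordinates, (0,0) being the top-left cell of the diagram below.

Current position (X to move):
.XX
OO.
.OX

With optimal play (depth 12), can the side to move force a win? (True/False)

[.XX/OO./.OX] X move#1: (0,0):-1/XXX/OO./.OX, (1,2):+1/.XX/OOX/.OX*, (2,0):-1/.XX/OO./XOX
[.XX/OOX/.OX] end (terminal -1, O#2); searched .XX/OO./.OX to 12

X winning at [.XX/OO./.OX]: True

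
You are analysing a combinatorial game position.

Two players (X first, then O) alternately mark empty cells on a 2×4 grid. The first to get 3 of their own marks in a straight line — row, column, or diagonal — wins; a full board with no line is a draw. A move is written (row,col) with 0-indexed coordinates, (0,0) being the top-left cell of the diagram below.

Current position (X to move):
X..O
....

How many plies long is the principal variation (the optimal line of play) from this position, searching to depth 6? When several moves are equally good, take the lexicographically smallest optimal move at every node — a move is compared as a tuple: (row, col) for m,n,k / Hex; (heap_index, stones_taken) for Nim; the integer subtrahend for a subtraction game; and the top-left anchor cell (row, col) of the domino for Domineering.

PV length from [X..O/....]: 6 plies

[X..O/....] X move#1: (0,1):+0/XX.O/....*, (0,2):+0/X.XO/...., (1,0):+0/X..O/X..., (1,1):+0/X..O/.X.., (1,2):+0/X..O/..X., (1,3):+0/X..O/...X
[XX.O/....] O move#2: (0,2):+0/XXOO/....*, (1,0):-1/XX.O/O..., (1,1):-1/XX.O/.O.., (1,2):-1/XX.O/..O., (1,3):-1/XX.O/...O
[XXOO/....] X move#3: (1,0):+0/XXOO/X...*, (1,1):+0/XXOO/.X.., (1,2):+0/XXOO/..X., (1,3):+0/XXOO/...X
[XXOO/X...] O move#4: (1,1):+0/XXOO/XO..*, (1,2):+0/XXOO/X.O., (1,3):+0/XXOO/X..O
[XXOO/XO..] X move#5: (1,2):+0/XXOO/XOX.*, (1,3):+0/XXOO/XO.X
[XXOO/XOX.] O move#6: (1,3):+0/XXOO/XOXO*
[XXOO/XOXO] end (terminal +0, X#7); searched X..O/.... to 6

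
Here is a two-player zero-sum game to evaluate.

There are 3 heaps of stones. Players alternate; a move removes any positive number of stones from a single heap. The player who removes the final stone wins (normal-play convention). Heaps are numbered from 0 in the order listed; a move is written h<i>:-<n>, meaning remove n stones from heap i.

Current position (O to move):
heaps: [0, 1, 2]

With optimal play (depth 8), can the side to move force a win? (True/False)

O winning at [(0,1,2)]: True

p1 O@[(0,1,2)]: h1:-1[(0,0,2)]-1 h2:-1[(0,1,1)]+1* h2:-2[(0,1,0)]-1
p2 X@[(0,1,1)]: h1:-1[(0,0,1)]-1* h2:-1[(0,1,0)]-1
p3 O@[(0,0,1)]: h2:-1[(0,0,0)]+1*
p4 X@[(0,0,0)] terminal -1; root [(0,1,2)] d8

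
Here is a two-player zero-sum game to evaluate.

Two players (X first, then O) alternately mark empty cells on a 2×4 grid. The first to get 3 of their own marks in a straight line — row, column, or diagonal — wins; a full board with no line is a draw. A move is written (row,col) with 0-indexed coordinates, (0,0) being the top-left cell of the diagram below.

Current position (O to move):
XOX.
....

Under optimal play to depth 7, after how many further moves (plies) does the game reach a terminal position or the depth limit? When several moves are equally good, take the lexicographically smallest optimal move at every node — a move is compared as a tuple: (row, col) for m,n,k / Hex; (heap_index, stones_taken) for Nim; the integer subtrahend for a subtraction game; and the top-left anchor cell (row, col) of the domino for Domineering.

PV length from [XOX./....]: 5 plies

[XOX./....] O move#1: (0,3):+0/XOXO/....*, (1,0):+0/XOX./O..., (1,1):+0/XOX./.O.., (1,2):+0/XOX./..O., (1,3):+0/XOX./...O
[XOXO/....] X move#2: (1,0):+0/XOXO/X...*, (1,1):+0/XOXO/.X.., (1,2):+0/XOXO/..X., (1,3):+0/XOXO/...X
[XOXO/X...] O move#3: (1,1):+0/XOXO/XO..*, (1,2):+0/XOXO/X.O., (1,3):+0/XOXO/X..O
[XOXO/XO..] X move#4: (1,2):+0/XOXO/XOX.*, (1,3):+0/XOXO/XO.X
[XOXO/XOX.] O move#5: (1,3):+0/XOXO/XOXO*
[XOXO/XOXO] end (terminal +0, X#6); searched XOX./.... to 7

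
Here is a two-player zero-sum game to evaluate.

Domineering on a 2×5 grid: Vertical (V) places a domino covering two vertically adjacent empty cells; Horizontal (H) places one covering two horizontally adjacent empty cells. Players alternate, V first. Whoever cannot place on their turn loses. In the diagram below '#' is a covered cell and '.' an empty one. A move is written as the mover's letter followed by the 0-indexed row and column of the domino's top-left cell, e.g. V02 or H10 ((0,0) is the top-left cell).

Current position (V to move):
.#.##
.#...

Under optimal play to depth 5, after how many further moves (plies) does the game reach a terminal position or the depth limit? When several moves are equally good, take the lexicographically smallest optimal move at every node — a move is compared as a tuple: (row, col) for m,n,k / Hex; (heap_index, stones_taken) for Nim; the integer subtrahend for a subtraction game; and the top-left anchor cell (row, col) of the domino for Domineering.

ply 1, V at .#.##/.#... | V00=-1→##.##/##...; V02=+1→.####/.##..*
ply 2, H at .####/.##.. | H13=-1→.####/.####*
ply 3, V at .####/.#### | V00=+1→#####/#####*
ply 4: #####/##### is terminal -1 (H); from .#.##/.#... depth 5

PV length from [.#.##/.#...]: 3 plies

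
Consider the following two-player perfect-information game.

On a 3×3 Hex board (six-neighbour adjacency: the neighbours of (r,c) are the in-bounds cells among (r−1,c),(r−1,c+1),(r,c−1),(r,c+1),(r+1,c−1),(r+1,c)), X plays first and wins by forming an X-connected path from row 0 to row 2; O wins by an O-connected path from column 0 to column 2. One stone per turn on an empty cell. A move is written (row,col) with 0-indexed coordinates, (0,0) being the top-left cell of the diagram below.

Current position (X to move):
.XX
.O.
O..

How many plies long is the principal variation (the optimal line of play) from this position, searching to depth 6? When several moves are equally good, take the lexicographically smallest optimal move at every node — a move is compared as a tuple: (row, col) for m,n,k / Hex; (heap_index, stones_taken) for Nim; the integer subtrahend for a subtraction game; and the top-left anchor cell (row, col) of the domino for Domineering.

PV length from [.XX/.O./O..]: 5 plies

[.XX/.O./O..] X move#1: (0,0):-1/XXX/.O./O.., (1,0):-1/.XX/XO./O.., (1,2):+1/.XX/.OX/O..*, (2,1):-1/.XX/.O./OX., (2,2):-1/.XX/.O./O.X
[.XX/.OX/O..] O move#2: (0,0):-1/OXX/.OX/O..*, (1,0):-1/.XX/OOX/O.., (2,1):-1/.XX/.OX/OO., (2,2):-1/.XX/.OX/O.O
[OXX/.OX/O..] X move#3: (1,0):+1/OXX/XOX/O..*, (2,1):+1/OXX/.OX/OX., (2,2):+1/OXX/.OX/O.X
[OXX/XOX/O..] O move#4: (2,1):-1/OXX/XOX/OO.*, (2,2):-1/OXX/XOX/O.O
[OXX/XOX/OO.] X move#5: (2,2):+1/OXX/XOX/OOX*
[OXX/XOX/OOX] end (terminal -1, O#6); searched .XX/.O./O.. to 6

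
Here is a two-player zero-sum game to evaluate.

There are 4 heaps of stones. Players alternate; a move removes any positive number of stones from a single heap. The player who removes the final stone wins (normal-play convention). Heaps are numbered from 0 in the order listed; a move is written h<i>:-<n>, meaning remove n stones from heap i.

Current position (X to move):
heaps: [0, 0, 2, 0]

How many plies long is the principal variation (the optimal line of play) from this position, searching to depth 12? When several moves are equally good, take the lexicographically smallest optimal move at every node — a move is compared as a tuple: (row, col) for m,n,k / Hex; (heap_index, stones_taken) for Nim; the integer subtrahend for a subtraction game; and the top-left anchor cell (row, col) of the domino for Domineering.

[(0,0,2,0)] X move#1: h2:-1:-1/(0,0,1,0), h2:-2:+1/(0,0,0,0)*
[(0,0,0,0)] end (terminal -1, O#2); searched (0,0,2,0) to 12

PV length from [(0,0,2,0)]: 1 ply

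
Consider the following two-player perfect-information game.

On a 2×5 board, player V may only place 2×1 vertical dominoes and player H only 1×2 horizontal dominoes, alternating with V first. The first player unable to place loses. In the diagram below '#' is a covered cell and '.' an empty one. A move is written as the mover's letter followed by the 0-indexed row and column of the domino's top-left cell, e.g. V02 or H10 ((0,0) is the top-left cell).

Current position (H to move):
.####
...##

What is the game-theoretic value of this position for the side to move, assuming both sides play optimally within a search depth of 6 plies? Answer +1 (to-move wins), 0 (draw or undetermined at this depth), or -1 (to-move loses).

value(.####/...##, H) = +1

ply 1, H at .####/...## | H10=+1→.####/##.##*; H11=-1→.####/.####
ply 2: .####/##.## is terminal -1 (V); from .####/...## depth 6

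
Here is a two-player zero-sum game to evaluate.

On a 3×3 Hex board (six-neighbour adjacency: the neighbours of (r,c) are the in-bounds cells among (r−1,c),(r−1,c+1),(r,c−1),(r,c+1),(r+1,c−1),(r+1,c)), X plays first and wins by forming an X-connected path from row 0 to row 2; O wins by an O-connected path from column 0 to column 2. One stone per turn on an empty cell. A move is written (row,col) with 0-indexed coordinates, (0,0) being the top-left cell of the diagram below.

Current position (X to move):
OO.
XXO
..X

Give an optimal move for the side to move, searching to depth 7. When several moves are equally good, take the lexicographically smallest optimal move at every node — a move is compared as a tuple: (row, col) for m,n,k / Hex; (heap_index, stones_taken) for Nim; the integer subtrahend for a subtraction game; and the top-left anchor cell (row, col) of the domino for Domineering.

X's best at [OO./XXO/..X]: (0,2)

p1 X@[OO./XXO/..X]: (0,2)[OOX/XXO/..X]+1* (2,0)[OO./XXO/X.X]-1 (2,1)[OO./XXO/.XX]-1
p2 O@[OOX/XXO/..X]: (2,0)[OOX/XXO/O.X]-1* (2,1)[OOX/XXO/.OX]-1
p3 X@[OOX/XXO/O.X]: (2,1)[OOX/XXO/OXX]+1*
p4 O@[OOX/XXO/OXX] terminal -1; root [OO./XXO/..X] d7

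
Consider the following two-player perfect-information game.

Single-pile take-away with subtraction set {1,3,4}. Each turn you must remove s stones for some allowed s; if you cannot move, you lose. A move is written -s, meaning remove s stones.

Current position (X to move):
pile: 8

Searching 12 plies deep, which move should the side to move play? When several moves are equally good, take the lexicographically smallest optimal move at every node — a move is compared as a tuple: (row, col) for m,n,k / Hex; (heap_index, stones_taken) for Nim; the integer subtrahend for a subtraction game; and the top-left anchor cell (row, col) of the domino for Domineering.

X's best at [8]: -1

[8] X move#1: -1:+1/7*, -3:-1/5, -4:-1/4
[7] O move#2: -1:-1/6*, -3:-1/4, -4:-1/3
[6] X move#3: -1:-1/5, -3:-1/3, -4:+1/2*
[2] O move#4: -1:-1/1*
[1] X move#5: -1:+1/0*
[0] end (terminal -1, O#6); searched 8 to 12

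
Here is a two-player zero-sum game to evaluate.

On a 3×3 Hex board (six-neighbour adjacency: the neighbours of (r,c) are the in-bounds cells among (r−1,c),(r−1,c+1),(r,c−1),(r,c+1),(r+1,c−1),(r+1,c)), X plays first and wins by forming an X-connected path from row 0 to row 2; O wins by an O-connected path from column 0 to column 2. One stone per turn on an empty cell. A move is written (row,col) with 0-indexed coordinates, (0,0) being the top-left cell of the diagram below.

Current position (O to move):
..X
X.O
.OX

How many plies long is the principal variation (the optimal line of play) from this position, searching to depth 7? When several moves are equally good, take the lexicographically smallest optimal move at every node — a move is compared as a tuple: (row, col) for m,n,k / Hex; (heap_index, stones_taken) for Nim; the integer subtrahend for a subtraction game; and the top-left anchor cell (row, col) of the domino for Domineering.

[..X/X.O/.OX] O move#1: (0,0):-1/O.X/X.O/.OX, (0,1):-1/.OX/X.O/.OX, (1,1):-1/..X/XOO/.OX, (2,0):+1/..X/X.O/OOX*
[..X/X.O/OOX] end (terminal -1, X#2); searched ..X/X.O/.OX to 7

PV length from [..X/X.O/.OX]: 1 ply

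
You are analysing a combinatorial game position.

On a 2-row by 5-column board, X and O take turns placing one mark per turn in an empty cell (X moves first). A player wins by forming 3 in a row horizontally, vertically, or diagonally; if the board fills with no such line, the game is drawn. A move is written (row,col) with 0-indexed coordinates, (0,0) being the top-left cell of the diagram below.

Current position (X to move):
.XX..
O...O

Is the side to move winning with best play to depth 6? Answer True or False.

[.XX../O...O] X move#1: (0,0):+1/XXX../O...O*, (0,3):+1/.XXX./O...O, (0,4):+1/.XX.X/O...O, (1,1):+1/.XX../OX..O, (1,2):+1/.XX../O.X.O, (1,3):+1/.XX../O..XO
[XXX../O...O] end (terminal -1, O#2); searched .XX../O...O to 6

X winning at [.XX../O...O]: True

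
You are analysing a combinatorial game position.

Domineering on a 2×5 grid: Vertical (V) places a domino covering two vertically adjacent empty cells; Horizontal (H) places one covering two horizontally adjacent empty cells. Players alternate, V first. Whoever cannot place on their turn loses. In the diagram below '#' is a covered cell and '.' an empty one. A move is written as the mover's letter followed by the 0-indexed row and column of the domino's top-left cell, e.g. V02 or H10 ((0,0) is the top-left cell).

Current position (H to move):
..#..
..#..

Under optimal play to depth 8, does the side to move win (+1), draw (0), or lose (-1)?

value(..#../..#.., H) = -1

ply 1, H at ..#../..#.. | H00=-1→###../..#..*; H03=-1→..###/..#..; H10=-1→..#../###..; H13=-1→..#../..###
ply 2, V at ###../..#.. | V03=+1→####./..##.*; V04=+1→###.#/..#.#
ply 3, H at ####./..##. | H10=-1→####./####.*
ply 4, V at ####./####. | V04=+1→#####/#####*
ply 5: #####/##### is terminal -1 (H); from ..#../..#.. depth 8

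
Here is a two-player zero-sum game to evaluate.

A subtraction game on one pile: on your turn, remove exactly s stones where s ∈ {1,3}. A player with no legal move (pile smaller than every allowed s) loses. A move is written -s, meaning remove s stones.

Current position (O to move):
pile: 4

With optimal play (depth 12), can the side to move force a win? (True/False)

O winning at [4]: False

p1 O@[4]: -1[3]-1* -3[1]-1
p2 X@[3]: -1[2]+1* -3[0]+1
p3 O@[2]: -1[1]-1*
p4 X@[1]: -1[0]+1*
p5 O@[0] terminal -1; root [4] d12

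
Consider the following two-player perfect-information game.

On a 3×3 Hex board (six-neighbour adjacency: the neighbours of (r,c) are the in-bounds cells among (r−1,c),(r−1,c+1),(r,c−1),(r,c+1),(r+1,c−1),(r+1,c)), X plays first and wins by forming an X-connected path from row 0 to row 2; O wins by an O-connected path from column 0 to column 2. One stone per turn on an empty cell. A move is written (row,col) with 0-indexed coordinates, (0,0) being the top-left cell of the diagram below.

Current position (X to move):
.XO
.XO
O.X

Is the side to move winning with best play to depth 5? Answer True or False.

p1 X@[.XO/.XO/O.X]: (0,0)[XXO/.XO/O.X]-1 (1,0)[.XO/XXO/O.X]-1 (2,1)[.XO/.XO/OXX]+1*
p2 O@[.XO/.XO/OXX] terminal -1; root [.XO/.XO/O.X] d5

X winning at [.XO/.XO/O.X]: True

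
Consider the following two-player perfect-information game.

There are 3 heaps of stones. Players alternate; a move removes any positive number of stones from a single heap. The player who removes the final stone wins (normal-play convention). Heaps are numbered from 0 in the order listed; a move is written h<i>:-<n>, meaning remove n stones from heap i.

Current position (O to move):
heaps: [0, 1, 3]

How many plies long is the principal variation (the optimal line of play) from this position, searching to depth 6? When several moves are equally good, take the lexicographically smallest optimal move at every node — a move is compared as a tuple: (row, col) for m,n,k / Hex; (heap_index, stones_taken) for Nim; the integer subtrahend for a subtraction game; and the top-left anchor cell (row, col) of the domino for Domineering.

PV length from [(0,1,3)]: 3 plies

p1 O@[(0,1,3)]: h1:-1[(0,0,3)]-1 h2:-1[(0,1,2)]-1 h2:-2[(0,1,1)]+1* h2:-3[(0,1,0)]-1
p2 X@[(0,1,1)]: h1:-1[(0,0,1)]-1* h2:-1[(0,1,0)]-1
p3 O@[(0,0,1)]: h2:-1[(0,0,0)]+1*
p4 X@[(0,0,0)] terminal -1; root [(0,1,3)] d6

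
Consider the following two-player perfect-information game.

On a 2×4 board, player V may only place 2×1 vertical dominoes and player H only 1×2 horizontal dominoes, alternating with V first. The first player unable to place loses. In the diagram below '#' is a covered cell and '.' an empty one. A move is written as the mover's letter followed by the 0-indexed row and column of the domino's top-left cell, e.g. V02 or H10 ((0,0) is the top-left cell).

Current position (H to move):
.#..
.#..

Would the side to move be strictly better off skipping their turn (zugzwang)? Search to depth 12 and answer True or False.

zugzwang(.#../.#.., H) = False

ply 1, H at .#../.#.. | H02=+1→.###/.#..*; H12=+1→.#../.###
ply 2, V at .###/.#.. | V00=-1→####/##..*
ply 3, H at ####/##.. | H12=+1→####/####*
ply 4: ####/#### is terminal -1 (V); from .#../.#.. depth 12
if H skipped the turn, V would face:
~ ply 1, V at .#../.#.. | V00=-1→##../##..; V02=+1→.##./.##.*; V03=+1→.#.#/.#.#
~ ply 2: .##./.##. is terminal -1 (H); from .#../.#.. depth 12
compare (H): move=+1 vs pass=-1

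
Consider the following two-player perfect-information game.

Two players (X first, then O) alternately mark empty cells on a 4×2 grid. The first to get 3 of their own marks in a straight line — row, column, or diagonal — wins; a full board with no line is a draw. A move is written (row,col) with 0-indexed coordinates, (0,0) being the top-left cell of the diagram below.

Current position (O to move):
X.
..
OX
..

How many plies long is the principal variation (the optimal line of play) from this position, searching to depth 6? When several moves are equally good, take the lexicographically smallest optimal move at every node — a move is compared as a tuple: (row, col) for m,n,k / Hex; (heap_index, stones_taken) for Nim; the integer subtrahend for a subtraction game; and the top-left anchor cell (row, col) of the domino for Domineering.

PV length from [X./../OX/..]: 5 plies

p1 O@[X./../OX/..]: (0,1)[XO/../OX/..]+0* (1,0)[X./O./OX/..]+0 (1,1)[X./.O/OX/..]+0 (3,0)[X./../OX/O.]+0 (3,1)[X./../OX/.O]+0
p2 X@[XO/../OX/..]: (1,0)[XO/X./OX/..]+0* (1,1)[XO/.X/OX/..]+0 (3,0)[XO/../OX/X.]+0 (3,1)[XO/../OX/.X]+0
p3 O@[XO/X./OX/..]: (1,1)[XO/XO/OX/..]+0* (3,0)[XO/X./OX/O.]+0 (3,1)[XO/X./OX/.O]+0
p4 X@[XO/XO/OX/..]: (3,0)[XO/XO/OX/X.]+0* (3,1)[XO/XO/OX/.X]+0
p5 O@[XO/XO/OX/X.]: (3,1)[XO/XO/OX/XO]+0*
p6 X@[XO/XO/OX/XO] terminal +0; root [X./../OX/..] d6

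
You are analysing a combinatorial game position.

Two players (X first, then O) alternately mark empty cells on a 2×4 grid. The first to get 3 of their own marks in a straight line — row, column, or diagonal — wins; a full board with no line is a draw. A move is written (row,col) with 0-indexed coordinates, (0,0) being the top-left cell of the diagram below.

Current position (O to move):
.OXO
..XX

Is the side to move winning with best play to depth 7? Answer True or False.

O winning at [.OXO/..XX]: False

ply 1, O at .OXO/..XX | (0,0)=-1→OOXO/..XX; (1,0)=-1→.OXO/O.XX; (1,1)=+0→.OXO/.OXX*
ply 2, X at .OXO/.OXX | (0,0)=+0→XOXO/.OXX*; (1,0)=+0→.OXO/XOXX
ply 3, O at XOXO/.OXX | (1,0)=+0→XOXO/OOXX*
ply 4: XOXO/OOXX is terminal +0 (X); from .OXO/..XX depth 7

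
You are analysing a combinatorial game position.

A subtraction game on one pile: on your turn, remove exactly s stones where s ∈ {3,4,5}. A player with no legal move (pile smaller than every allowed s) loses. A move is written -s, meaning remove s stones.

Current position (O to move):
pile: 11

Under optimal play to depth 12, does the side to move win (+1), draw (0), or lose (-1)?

value(11, O) = +1

p1 O@[11]: -3[8]+1* -4[7]-1 -5[6]-1
p2 X@[8]: -3[5]-1* -4[4]-1 -5[3]-1
p3 O@[5]: -3[2]+1* -4[1]+1 -5[0]+1
p4 X@[2] terminal -1; root [11] d12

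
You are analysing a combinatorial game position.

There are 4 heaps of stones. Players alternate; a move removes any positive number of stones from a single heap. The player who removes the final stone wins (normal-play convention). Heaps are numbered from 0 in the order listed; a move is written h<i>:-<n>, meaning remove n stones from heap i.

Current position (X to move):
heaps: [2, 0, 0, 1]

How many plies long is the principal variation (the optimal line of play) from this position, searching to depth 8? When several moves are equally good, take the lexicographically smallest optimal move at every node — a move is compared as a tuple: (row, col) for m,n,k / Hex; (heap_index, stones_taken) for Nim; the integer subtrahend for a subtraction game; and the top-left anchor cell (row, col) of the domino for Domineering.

PV length from [(2,0,0,1)]: 3 plies

[(2,0,0,1)] X move#1: h0:-1:+1/(1,0,0,1)*, h0:-2:-1/(0,0,0,1), h3:-1:-1/(2,0,0,0)
[(1,0,0,1)] O move#2: h0:-1:-1/(0,0,0,1)*, h3:-1:-1/(1,0,0,0)
[(0,0,0,1)] X move#3: h3:-1:+1/(0,0,0,0)*
[(0,0,0,0)] end (terminal -1, O#4); searched (2,0,0,1) to 8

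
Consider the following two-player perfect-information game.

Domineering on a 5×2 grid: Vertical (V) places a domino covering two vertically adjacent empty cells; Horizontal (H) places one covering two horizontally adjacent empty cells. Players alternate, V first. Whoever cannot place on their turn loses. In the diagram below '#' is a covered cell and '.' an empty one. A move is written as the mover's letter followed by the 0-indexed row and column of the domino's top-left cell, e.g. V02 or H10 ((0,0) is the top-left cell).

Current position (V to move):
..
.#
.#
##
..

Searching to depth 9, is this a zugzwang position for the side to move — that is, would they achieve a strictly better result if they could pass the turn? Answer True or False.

p1 V@[../.#/.#/##/..]: V00[#./##/.#/##/..]-1* V10[../##/##/##/..]-1
p2 H@[#./##/.#/##/..]: H40[#./##/.#/##/##]+1*
p3 V@[#./##/.#/##/##] terminal -1; root [../.#/.#/##/..] d9
if V skipped the turn, H would face:
~ p1 H@[../.#/.#/##/..]: H00[##/.#/.#/##/..]+1* H40[../.#/.#/##/##]-1
~ p2 V@[##/.#/.#/##/..]: V10[##/##/##/##/..]-1*
~ p3 H@[##/##/##/##/..]: H40[##/##/##/##/##]+1*
~ p4 V@[##/##/##/##/##] terminal -1; root [../.#/.#/##/..] d9
compare (V): move=-1 vs pass=-1

zugzwang(../.#/.#/##/.., V) = False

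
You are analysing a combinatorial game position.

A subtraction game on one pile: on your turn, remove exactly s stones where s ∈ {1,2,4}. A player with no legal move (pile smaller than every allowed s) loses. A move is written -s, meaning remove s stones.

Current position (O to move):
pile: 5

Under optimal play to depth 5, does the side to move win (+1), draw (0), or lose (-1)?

value(5, O) = +1

p1 O@[5]: -1[4]-1 -2[3]+1* -4[1]-1
p2 X@[3]: -1[2]-1* -2[1]-1
p3 O@[2]: -1[1]-1 -2[0]+1*
p4 X@[0] terminal -1; root [5] d5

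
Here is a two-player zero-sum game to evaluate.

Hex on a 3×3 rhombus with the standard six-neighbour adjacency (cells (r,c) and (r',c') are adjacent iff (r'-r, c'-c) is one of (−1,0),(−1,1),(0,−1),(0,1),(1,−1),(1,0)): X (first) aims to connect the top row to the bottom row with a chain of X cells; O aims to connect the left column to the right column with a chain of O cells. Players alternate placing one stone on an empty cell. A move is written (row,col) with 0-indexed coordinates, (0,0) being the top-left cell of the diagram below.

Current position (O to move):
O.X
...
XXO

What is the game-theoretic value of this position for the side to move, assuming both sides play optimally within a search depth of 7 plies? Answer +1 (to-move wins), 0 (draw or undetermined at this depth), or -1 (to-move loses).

value(O.X/.../XXO, O) = -1

[O.X/.../XXO] O move#1: (0,1):-1/OOX/.../XXO*, (1,0):-1/O.X/O../XXO, (1,1):-1/O.X/.O./XXO, (1,2):-1/O.X/..O/XXO
[OOX/.../XXO] X move#2: (1,0):+1/OOX/X../XXO*, (1,1):+1/OOX/.X./XXO, (1,2):+1/OOX/..X/XXO
[OOX/X../XXO] O move#3: (1,1):-1/OOX/XO./XXO*, (1,2):-1/OOX/X.O/XXO
[OOX/XO./XXO] X move#4: (1,2):+1/OOX/XOX/XXO*
[OOX/XOX/XXO] end (terminal -1, O#5); searched O.X/.../XXO to 7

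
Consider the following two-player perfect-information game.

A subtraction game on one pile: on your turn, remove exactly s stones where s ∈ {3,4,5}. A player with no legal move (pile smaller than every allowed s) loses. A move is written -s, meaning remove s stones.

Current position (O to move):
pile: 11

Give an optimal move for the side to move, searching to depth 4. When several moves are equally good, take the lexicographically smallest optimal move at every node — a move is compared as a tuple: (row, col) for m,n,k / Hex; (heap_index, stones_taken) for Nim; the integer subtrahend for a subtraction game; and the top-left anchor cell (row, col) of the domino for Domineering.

[11] O move#1: -3:+1/8*, -4:-1/7, -5:-1/6
[8] X move#2: -3:-1/5*, -4:-1/4, -5:-1/3
[5] O move#3: -3:+1/2*, -4:+1/1, -5:+1/0
[2] end (terminal -1, X#4); searched 11 to 4

O's best at [11]: -3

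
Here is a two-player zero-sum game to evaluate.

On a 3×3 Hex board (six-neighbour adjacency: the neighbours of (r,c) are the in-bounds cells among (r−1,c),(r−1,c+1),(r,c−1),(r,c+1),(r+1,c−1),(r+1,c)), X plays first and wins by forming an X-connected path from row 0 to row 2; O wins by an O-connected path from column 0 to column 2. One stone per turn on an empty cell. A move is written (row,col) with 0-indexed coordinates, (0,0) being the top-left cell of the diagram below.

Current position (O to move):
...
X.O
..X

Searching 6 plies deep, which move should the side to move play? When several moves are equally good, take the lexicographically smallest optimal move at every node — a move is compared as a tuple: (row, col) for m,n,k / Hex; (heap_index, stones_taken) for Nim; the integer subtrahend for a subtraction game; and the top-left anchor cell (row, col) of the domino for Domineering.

ply 1, O at .../X.O/..X | (0,0)=-1→O../X.O/..X; (0,1)=-1→.O./X.O/..X; (0,2)=-1→..O/X.O/..X; (1,1)=-1→.../XOO/..X; (2,0)=+1→.../X.O/O.X*; (2,1)=-1→.../X.O/.OX
ply 2, X at .../X.O/O.X | (0,0)=-1→X../X.O/O.X*; (0,1)=-1→.X./X.O/O.X; (0,2)=-1→..X/X.O/O.X; (1,1)=-1→.../XXO/O.X; (2,1)=-1→.../X.O/OXX
ply 3, O at X../X.O/O.X | (0,1)=+1→XO./X.O/O.X*; (0,2)=+1→X.O/X.O/O.X; (1,1)=+1→X../XOO/O.X; (2,1)=+1→X../X.O/OOX
ply 4, X at XO./X.O/O.X | (0,2)=-1→XOX/X.O/O.X*; (1,1)=-1→XO./XXO/O.X; (2,1)=-1→XO./X.O/OXX
ply 5, O at XOX/X.O/O.X | (1,1)=+1→XOX/XOO/O.X*; (2,1)=+1→XOX/X.O/OOX
ply 6: XOX/XOO/O.X is terminal -1 (X); from .../X.O/..X depth 6

O's best at [.../X.O/..X]: (2,0)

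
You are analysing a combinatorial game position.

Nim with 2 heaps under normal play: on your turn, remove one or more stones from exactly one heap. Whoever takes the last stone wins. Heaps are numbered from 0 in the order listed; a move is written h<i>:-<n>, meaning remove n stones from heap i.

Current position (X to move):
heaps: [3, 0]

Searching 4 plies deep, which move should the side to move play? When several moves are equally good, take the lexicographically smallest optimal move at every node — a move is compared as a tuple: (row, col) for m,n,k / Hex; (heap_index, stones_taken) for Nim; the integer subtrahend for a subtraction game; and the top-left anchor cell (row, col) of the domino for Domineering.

X's best at [(3,0)]: h0:-3

[(3,0)] X move#1: h0:-1:-1/(2,0), h0:-2:-1/(1,0), h0:-3:+1/(0,0)*
[(0,0)] end (terminal -1, O#2); searched (3,0) to 4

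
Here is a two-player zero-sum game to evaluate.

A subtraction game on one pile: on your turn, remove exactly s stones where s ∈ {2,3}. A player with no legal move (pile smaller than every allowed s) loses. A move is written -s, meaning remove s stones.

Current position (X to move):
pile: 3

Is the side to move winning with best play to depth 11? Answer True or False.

[3] X move#1: -2:+1/1*, -3:+1/0
[1] end (terminal -1, O#2); searched 3 to 11

X winning at [3]: True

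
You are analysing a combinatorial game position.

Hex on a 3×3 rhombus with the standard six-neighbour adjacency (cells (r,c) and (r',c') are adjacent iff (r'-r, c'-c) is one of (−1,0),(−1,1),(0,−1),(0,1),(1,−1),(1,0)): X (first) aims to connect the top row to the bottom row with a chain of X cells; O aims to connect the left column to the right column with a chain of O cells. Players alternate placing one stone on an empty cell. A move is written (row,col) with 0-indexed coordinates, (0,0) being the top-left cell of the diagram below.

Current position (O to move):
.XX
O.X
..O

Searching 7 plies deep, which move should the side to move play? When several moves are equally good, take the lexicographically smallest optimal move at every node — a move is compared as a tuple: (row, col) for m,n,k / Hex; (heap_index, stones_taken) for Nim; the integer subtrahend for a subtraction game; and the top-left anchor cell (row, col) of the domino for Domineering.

ply 1, O at .XX/O.X/..O | (0,0)=-1→OXX/O.X/..O; (1,1)=-1→.XX/OOX/..O; (2,0)=-1→.XX/O.X/O.O; (2,1)=+1→.XX/O.X/.OO*
ply 2, X at .XX/O.X/.OO | (0,0)=-1→XXX/O.X/.OO*; (1,1)=-1→.XX/OXX/.OO; (2,0)=-1→.XX/O.X/XOO
ply 3, O at XXX/O.X/.OO | (1,1)=+1→XXX/OOX/.OO*; (2,0)=+1→XXX/O.X/OOO
ply 4: XXX/OOX/.OO is terminal -1 (X); from .XX/O.X/..O depth 7

O's best at [.XX/O.X/..O]: (2,1)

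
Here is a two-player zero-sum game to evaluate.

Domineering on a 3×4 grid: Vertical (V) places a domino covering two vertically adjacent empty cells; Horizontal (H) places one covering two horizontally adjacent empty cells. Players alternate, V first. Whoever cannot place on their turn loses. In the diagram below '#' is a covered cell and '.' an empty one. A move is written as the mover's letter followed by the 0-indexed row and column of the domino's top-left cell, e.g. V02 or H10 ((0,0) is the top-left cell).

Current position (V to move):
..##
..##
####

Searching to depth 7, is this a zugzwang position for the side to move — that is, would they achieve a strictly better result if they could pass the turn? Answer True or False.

p1 V@[..##/..##/####]: V00[#.##/#.##/####]+1* V01[.###/.###/####]+1
p2 H@[#.##/#.##/####] terminal -1; root [..##/..##/####] d7
suppose V passes — search the same position with H to move:
pass> p1 H@[..##/..##/####]: H00[####/..##/####]+1* H10[..##/####/####]+1
pass> p2 V@[####/..##/####] terminal -1; root [..##/..##/####] d7
for V: play +1, pass -1

zugzwang(..##/..##/####, V) = False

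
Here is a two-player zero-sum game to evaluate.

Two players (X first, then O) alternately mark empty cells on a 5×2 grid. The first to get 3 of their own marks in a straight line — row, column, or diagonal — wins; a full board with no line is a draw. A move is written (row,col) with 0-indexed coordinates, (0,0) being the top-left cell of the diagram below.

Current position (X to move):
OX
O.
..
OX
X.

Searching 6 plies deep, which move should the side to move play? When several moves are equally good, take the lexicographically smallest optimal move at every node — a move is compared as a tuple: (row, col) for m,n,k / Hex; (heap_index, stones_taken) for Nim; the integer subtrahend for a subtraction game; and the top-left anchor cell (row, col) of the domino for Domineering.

X's best at [OX/O./../OX/X.]: (2,0)

p1 X@[OX/O./../OX/X.]: (1,1)[OX/OX/../OX/X.]-1 (2,0)[OX/O./X./OX/X.]+0* (2,1)[OX/O./.X/OX/X.]-1 (4,1)[OX/O./../OX/XX]-1
p2 O@[OX/O./X./OX/X.]: (1,1)[OX/OO/X./OX/X.]+0* (2,1)[OX/O./XO/OX/X.]+0 (4,1)[OX/O./X./OX/XO]+0
p3 X@[OX/OO/X./OX/X.]: (2,1)[OX/OO/XX/OX/X.]+0* (4,1)[OX/OO/X./OX/XX]+0
p4 O@[OX/OO/XX/OX/X.]: (4,1)[OX/OO/XX/OX/XO]+0*
p5 X@[OX/OO/XX/OX/XO] terminal +0; root [OX/O./../OX/X.] d6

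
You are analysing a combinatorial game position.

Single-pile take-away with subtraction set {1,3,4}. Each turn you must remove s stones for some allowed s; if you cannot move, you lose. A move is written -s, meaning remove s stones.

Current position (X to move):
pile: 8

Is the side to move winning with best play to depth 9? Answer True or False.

X winning at [8]: True

ply 1, X at 8 | -1=+1→7*; -3=-1→5; -4=-1→4
ply 2, O at 7 | -1=-1→6*; -3=-1→4; -4=-1→3
ply 3, X at 6 | -1=-1→5; -3=-1→3; -4=+1→2*
ply 4, O at 2 | -1=-1→1*
ply 5, X at 1 | -1=+1→0*
ply 6: 0 is terminal -1 (O); from 8 depth 9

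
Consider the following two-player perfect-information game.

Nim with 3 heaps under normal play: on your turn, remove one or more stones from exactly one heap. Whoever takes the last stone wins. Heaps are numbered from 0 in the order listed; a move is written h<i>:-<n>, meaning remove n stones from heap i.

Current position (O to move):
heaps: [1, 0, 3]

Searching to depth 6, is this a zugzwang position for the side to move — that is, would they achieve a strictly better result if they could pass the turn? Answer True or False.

zugzwang((1,0,3), O) = False

p1 O@[(1,0,3)]: h0:-1[(0,0,3)]-1 h2:-1[(1,0,2)]-1 h2:-2[(1,0,1)]+1* h2:-3[(1,0,0)]-1
p2 X@[(1,0,1)]: h0:-1[(0,0,1)]-1* h2:-1[(1,0,0)]-1
p3 O@[(0,0,1)]: h2:-1[(0,0,0)]+1*
p4 X@[(0,0,0)] terminal -1; root [(1,0,3)] d6
pass branch (X moves first from the same position):
  | p1 X@[(1,0,3)]: h0:-1[(0,0,3)]-1 h2:-1[(1,0,2)]-1 h2:-2[(1,0,1)]+1* h2:-3[(1,0,0)]-1
  | p2 O@[(1,0,1)]: h0:-1[(0,0,1)]-1* h2:-1[(1,0,0)]-1
  | p3 X@[(0,0,1)]: h2:-1[(0,0,0)]+1*
  | p4 O@[(0,0,0)] terminal -1; root [(1,0,3)] d6
O moving scores +1; O passing scores -1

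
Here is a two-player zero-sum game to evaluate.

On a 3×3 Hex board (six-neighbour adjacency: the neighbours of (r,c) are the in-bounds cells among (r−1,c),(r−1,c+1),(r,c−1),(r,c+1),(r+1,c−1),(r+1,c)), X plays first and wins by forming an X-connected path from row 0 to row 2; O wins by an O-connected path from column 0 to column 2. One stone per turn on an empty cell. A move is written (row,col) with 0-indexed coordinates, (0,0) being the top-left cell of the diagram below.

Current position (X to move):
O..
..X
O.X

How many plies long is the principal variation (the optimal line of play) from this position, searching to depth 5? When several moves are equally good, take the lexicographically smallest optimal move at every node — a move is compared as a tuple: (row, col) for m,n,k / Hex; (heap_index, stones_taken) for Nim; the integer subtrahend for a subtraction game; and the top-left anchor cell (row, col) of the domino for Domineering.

PV length from [O../..X/O.X]: 3 plies

[O../..X/O.X] X move#1: (0,1):+1/OX./..X/O.X*, (0,2):+1/O.X/..X/O.X, (1,0):-1/O../X.X/O.X, (1,1):+1/O../.XX/O.X, (2,1):-1/O../..X/OXX
[OX./..X/O.X] O move#2: (0,2):-1/OXO/..X/O.X*, (1,0):-1/OX./O.X/O.X, (1,1):-1/OX./.OX/O.X, (2,1):-1/OX./..X/OOX
[OXO/..X/O.X] X move#3: (1,0):-1/OXO/X.X/O.X, (1,1):+1/OXO/.XX/O.X*, (2,1):-1/OXO/..X/OXX
[OXO/.XX/O.X] end (terminal -1, O#4); searched O../..X/O.X to 5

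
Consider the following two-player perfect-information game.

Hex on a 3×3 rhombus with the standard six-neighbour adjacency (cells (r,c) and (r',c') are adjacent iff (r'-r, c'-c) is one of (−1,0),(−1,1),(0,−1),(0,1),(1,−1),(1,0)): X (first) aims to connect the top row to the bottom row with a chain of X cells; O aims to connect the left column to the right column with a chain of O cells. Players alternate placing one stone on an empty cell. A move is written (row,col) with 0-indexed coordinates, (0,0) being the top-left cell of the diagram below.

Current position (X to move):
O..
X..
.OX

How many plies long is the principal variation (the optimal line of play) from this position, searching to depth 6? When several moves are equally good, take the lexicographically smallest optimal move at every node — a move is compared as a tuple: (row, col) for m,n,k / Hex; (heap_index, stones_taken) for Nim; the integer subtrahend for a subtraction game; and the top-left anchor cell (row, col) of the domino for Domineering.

PV length from [O../X../.OX]: 5 plies

[O../X../.OX] X move#1: (0,1):+1/OX./X../.OX*, (0,2):+1/O.X/X../.OX, (1,1):+1/O../XX./.OX, (1,2):+1/O../X.X/.OX, (2,0):+1/O../X../XOX
[OX./X../.OX] O move#2: (0,2):-1/OXO/X../.OX*, (1,1):-1/OX./XO./.OX, (1,2):-1/OX./X.O/.OX, (2,0):-1/OX./X../OOX
[OXO/X../.OX] X move#3: (1,1):+1/OXO/XX./.OX*, (1,2):+1/OXO/X.X/.OX, (2,0):+1/OXO/X../XOX
[OXO/XX./.OX] O move#4: (1,2):-1/OXO/XXO/.OX*, (2,0):-1/OXO/XX./OOX
[OXO/XXO/.OX] X move#5: (2,0):+1/OXO/XXO/XOX*
[OXO/XXO/XOX] end (terminal -1, O#6); searched O../X../.OX to 6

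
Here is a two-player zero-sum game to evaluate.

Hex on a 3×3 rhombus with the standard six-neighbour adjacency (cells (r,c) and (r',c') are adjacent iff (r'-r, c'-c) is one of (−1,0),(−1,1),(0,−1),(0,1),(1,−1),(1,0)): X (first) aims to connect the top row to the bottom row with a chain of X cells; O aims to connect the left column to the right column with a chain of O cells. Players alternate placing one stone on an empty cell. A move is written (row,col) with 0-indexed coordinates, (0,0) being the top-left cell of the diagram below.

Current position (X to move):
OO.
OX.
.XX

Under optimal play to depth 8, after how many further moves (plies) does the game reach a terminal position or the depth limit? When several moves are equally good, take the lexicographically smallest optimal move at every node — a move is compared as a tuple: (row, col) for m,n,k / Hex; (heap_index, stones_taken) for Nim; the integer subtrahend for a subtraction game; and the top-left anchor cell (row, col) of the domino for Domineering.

PV length from [OO./OX./.XX]: 1 ply

[OO./OX./.XX] X move#1: (0,2):+1/OOX/OX./.XX*, (1,2):-1/OO./OXX/.XX, (2,0):-1/OO./OX./XXX
[OOX/OX./.XX] end (terminal -1, O#2); searched OO./OX./.XX to 8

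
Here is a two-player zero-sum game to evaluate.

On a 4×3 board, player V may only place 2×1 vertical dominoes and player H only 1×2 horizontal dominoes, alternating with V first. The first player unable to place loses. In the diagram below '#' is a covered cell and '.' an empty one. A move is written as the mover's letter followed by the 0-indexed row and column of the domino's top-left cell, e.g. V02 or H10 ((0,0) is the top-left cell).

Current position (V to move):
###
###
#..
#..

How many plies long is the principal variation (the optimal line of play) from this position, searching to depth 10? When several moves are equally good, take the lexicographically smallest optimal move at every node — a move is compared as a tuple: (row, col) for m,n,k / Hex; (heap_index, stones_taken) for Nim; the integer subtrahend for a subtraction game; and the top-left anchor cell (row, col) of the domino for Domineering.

[###/###/#../#..] V move#1: V21:+1/###/###/##./##.*, V22:+1/###/###/#.#/#.#
[###/###/##./##.] end (terminal -1, H#2); searched ###/###/#../#.. to 10

PV length from [###/###/#../#..]: 1 ply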